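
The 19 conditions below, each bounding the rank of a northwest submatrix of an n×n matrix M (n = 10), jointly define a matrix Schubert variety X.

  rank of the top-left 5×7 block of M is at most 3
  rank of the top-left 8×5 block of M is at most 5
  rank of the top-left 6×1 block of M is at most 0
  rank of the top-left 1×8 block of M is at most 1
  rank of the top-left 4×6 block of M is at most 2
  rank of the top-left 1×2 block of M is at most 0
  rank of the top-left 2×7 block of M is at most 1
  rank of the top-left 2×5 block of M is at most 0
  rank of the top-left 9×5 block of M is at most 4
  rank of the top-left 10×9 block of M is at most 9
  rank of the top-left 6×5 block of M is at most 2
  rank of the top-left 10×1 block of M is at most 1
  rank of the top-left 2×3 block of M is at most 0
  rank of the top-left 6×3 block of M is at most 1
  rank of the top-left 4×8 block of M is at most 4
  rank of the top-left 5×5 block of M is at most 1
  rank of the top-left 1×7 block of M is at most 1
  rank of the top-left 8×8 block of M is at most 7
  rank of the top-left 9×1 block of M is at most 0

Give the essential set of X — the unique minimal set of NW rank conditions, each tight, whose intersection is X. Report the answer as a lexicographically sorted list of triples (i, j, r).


Computing R[i][j] = min implied NW-rank bound (n=10, 19 conditions):

  0  0  0  0  0  1  1  1  1  1
  0  0  0  0  0  1  1  2  2  2
  0  1  1  1  1  2  2  3  3  3
  0  1  1  1  1  2  3  4  4  4
  0  1  1  1  1  2  3  4  5  5
  0  1  1  2  2  3  4  5  6  6
  0  1  2  3  3  4  5  6  7  7
  0  1  2  3  4  5  6  7  8  8
  0  1  2  3  4  5  6  7  8  9
  1  2  3  4  5  6  7  8  9  10

reading off 1-entries of Δ²R: w = (6, 8, 2, 7, 9, 4, 3, 5, 10, 1).

D(w) has 25 cells with 5 SE-corners; essential set:

[(2, 5, 0), (2, 7, 1), (5, 5, 1), (6, 3, 1), (9, 1, 0)]


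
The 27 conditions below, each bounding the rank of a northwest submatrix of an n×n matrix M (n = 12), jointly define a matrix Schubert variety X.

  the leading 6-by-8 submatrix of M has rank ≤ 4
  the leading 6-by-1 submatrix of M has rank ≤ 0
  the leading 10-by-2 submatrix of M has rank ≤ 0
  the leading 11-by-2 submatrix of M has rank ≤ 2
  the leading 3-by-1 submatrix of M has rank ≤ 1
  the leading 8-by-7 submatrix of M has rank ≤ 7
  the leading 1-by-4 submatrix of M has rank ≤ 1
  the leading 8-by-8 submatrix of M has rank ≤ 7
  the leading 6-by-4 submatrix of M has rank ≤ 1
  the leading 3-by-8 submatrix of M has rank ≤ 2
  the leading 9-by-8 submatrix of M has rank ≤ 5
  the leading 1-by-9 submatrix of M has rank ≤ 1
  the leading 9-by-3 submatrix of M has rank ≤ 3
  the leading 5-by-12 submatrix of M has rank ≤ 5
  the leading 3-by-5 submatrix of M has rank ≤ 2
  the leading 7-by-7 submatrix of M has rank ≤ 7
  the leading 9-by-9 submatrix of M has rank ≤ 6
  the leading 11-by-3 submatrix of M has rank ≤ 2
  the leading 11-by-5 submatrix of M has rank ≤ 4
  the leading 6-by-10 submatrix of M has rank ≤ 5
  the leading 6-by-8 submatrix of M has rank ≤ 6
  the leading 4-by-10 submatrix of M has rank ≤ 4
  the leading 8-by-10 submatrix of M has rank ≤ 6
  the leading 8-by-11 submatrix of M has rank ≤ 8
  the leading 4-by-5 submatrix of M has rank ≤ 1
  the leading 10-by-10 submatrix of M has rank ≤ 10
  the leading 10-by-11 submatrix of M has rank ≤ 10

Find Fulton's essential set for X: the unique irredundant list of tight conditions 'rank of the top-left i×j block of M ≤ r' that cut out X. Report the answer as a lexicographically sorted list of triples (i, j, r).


Propagating the 27 rank bounds to every northwest block:

  i=1: 0 0 1 1 1 1 1 1 1 1 1 1
  i=2: 0 0 1 1 1 2 2 2 2 2 2 2
  i=3: 0 0 1 1 1 2 2 2 3 3 3 3
  i=4: 0 0 1 1 1 2 3 3 4 4 4 4
  i=5: 0 0 1 1 2 3 4 4 5 5 5 5
  i=6: 0 0 1 1 2 3 4 4 5 5 6 6
  i=7: 0 0 1 2 3 4 5 5 6 6 7 7
  i=8: 0 0 1 2 3 4 5 5 6 6 7 8
  i=9: 0 0 1 2 3 4 5 5 6 7 8 9
  i=10: 0 0 1 2 3 4 5 6 7 8 9 10
  i=11: 1 1 2 3 4 5 6 7 8 9 10 11
  i=12: 1 2 3 4 5 6 7 8 9 10 11 12

giving w = (3, 6, 9, 7, 5, 11, 4, 12, 10, 8, 1, 2) via Δ²R.

Fulton essential set (8 of the 35 Rothe cells):

[(3, 8, 2), (4, 5, 1), (6, 4, 1), (6, 8, 4), (6, 10, 5), (8, 10, 6), (9, 8, 5), (10, 2, 0)]


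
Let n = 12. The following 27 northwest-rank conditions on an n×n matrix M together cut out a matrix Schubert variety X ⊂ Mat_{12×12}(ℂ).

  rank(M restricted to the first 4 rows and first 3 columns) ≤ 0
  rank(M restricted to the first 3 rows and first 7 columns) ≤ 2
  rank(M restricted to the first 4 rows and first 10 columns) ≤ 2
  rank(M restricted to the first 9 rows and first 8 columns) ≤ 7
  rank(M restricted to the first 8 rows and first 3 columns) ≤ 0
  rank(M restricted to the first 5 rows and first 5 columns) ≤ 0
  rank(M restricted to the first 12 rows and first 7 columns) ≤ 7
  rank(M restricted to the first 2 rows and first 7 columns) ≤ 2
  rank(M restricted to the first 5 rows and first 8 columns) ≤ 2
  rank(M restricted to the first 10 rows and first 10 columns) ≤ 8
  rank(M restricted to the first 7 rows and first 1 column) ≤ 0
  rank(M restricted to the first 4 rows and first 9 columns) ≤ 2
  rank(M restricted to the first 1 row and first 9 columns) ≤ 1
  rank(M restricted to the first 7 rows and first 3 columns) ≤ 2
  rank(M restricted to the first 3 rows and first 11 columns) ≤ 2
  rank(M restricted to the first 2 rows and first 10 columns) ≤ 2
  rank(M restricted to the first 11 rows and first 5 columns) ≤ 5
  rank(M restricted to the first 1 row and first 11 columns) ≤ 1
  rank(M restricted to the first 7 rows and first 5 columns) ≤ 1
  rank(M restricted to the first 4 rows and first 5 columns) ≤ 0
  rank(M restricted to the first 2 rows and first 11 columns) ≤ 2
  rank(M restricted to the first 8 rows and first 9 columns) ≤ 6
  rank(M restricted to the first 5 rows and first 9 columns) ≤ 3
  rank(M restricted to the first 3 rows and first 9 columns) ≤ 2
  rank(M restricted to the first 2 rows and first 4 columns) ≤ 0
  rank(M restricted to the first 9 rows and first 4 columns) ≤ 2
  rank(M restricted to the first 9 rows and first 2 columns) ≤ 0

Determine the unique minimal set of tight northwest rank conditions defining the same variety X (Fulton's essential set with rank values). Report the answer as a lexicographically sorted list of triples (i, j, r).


Computing R[i][j] = min implied NW-rank bound (n=12, 27 conditions):

  i=1: 0 0 0 0 0 1 1 1 1 1 1 1
  i=2: 0 0 0 0 0 1 2 2 2 2 2 2
  i=3: 0 0 0 0 0 1 2 2 2 2 2 3
  i=4: 0 0 0 0 0 1 2 2 2 2 3 4
  i=5: 0 0 0 0 0 1 2 2 3 3 4 5
  i=6: 0 0 0 1 1 2 3 3 4 4 5 6
  i=7: 0 0 0 1 1 2 3 4 5 5 6 7
  i=8: 0 0 0 1 2 3 4 5 6 6 7 8
  i=9: 0 0 1 2 3 4 5 6 7 7 8 9
  i=10: 1 1 2 3 4 5 6 7 8 8 9 10
  i=11: 1 2 3 4 5 6 7 8 9 9 10 11
  i=12: 1 2 3 4 5 6 7 8 9 10 11 12

second differences of R give the permutation w = (6, 7, 12, 11, 9, 4, 8, 5, 3, 1, 2, 10).

D(w) has 45 cells with 7 SE-corners; essential set:

[(3, 11, 2), (4, 10, 2), (5, 5, 0), (5, 8, 2), (7, 5, 1), (8, 3, 0), (9, 2, 0)]


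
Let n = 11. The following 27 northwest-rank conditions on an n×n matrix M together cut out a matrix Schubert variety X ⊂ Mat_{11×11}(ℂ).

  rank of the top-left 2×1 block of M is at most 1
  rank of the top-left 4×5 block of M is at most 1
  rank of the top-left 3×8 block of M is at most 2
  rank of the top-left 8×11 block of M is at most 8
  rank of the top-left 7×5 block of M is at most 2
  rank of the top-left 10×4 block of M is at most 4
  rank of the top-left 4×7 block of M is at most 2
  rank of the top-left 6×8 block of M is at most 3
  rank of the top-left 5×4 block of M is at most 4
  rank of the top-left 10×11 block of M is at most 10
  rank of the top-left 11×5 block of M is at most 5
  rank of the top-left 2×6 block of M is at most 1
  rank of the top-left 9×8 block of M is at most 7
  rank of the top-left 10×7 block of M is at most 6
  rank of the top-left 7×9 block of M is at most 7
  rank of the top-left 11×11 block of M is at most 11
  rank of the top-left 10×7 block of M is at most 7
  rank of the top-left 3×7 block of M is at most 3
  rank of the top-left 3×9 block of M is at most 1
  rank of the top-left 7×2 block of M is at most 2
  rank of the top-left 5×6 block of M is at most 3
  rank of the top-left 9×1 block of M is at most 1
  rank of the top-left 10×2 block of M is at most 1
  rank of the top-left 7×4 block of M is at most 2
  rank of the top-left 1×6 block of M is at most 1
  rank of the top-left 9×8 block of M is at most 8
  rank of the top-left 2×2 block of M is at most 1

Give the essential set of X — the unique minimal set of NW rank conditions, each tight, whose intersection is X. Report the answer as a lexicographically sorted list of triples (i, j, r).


Propagating the 27 rank bounds to every northwest block:

  1 | 1 | 1 | 1 | 1 | 1 | 1 | 1 | 1 | 1 | 1
  1 | 1 | 1 | 1 | 1 | 1 | 1 | 1 | 1 | 2 | 2
  1 | 1 | 1 | 1 | 1 | 1 | 1 | 1 | 1 | 2 | 3
  1 | 1 | 1 | 1 | 1 | 2 | 2 | 2 | 2 | 3 | 4
  1 | 1 | 2 | 2 | 2 | 3 | 3 | 3 | 3 | 4 | 5
  1 | 1 | 2 | 2 | 2 | 3 | 3 | 3 | 4 | 5 | 6
  1 | 1 | 2 | 2 | 2 | 3 | 4 | 4 | 5 | 6 | 7
  1 | 1 | 2 | 3 | 3 | 4 | 5 | 5 | 6 | 7 | 8
  1 | 1 | 2 | 3 | 4 | 5 | 6 | 6 | 7 | 8 | 9
  1 | 1 | 2 | 3 | 4 | 5 | 6 | 7 | 8 | 9 | 10
  1 | 2 | 3 | 4 | 5 | 6 | 7 | 8 | 9 | 10 | 11

the unique w with this rank table is (1, 10, 11, 6, 3, 9, 7, 4, 5, 8, 2).

Fulton essential set (5 of the 32 Rothe cells):

[(3, 9, 1), (4, 5, 1), (6, 8, 3), (7, 5, 2), (10, 2, 1)]


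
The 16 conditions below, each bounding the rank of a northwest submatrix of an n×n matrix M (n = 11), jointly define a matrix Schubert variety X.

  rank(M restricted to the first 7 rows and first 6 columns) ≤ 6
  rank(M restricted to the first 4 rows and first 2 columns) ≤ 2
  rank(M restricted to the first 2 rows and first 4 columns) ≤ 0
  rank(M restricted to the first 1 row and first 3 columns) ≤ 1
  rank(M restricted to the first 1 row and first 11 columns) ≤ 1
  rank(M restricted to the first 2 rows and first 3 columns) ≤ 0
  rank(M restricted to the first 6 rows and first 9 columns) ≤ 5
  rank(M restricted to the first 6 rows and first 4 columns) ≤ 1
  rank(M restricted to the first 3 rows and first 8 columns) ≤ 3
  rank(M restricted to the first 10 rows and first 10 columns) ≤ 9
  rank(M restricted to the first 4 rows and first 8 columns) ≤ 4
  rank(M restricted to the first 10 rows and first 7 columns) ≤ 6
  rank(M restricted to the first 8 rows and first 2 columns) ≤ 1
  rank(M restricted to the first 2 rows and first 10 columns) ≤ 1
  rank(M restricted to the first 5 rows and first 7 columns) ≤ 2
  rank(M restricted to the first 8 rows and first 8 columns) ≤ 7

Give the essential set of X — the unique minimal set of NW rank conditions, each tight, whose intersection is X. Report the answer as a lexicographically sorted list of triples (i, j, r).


Recovering R(i,j) via the rank-extension bound from the 16 conditions:

  0 | 0 | 0 | 0 | 1 | 1 | 1 | 1 | 1 | 1 | 1
  0 | 0 | 0 | 0 | 1 | 1 | 1 | 1 | 1 | 1 | 2
  1 | 1 | 1 | 1 | 2 | 2 | 2 | 2 | 2 | 2 | 3
  1 | 1 | 1 | 1 | 2 | 2 | 2 | 3 | 3 | 3 | 4
  1 | 1 | 1 | 1 | 2 | 2 | 2 | 3 | 4 | 4 | 5
  1 | 1 | 1 | 1 | 2 | 3 | 3 | 4 | 5 | 5 | 6
  1 | 1 | 2 | 2 | 3 | 4 | 4 | 5 | 6 | 6 | 7
  1 | 1 | 2 | 3 | 4 | 5 | 5 | 6 | 7 | 7 | 8
  1 | 2 | 3 | 4 | 5 | 6 | 6 | 7 | 8 | 8 | 9
  1 | 2 | 3 | 4 | 5 | 6 | 6 | 7 | 8 | 9 | 10
  1 | 2 | 3 | 4 | 5 | 6 | 7 | 8 | 9 | 10 | 11

giving w = (5, 11, 1, 8, 9, 6, 3, 4, 2, 10, 7) via Δ²R.

D(w) has 29 cells with 6 SE-corners; essential set:

[(2, 4, 0), (2, 10, 1), (5, 7, 2), (6, 4, 1), (8, 2, 1), (10, 7, 6)]


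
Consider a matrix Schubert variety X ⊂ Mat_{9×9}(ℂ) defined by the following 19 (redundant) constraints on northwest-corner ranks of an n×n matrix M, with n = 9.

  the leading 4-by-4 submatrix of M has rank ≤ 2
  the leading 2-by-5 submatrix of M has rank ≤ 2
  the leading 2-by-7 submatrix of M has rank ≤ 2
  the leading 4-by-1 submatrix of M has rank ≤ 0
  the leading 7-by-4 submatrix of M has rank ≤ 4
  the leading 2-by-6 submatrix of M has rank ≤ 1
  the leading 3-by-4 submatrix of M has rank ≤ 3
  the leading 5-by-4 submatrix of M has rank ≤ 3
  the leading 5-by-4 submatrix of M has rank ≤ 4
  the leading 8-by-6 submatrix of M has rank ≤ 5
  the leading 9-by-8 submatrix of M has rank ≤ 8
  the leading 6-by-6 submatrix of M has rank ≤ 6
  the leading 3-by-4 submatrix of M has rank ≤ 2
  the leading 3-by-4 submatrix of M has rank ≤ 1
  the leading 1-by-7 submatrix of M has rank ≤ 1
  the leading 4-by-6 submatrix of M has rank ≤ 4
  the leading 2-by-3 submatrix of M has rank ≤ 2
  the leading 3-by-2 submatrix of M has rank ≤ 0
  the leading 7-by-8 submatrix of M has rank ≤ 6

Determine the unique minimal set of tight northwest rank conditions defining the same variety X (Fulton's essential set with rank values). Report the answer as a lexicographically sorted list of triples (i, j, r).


Reconstructing r_w from the 19 given conditions:

  0 | 0 | 1 | 1 | 1 | 1 | 1 | 1 | 1
  0 | 0 | 1 | 1 | 1 | 1 | 2 | 2 | 2
  0 | 0 | 1 | 1 | 2 | 2 | 3 | 3 | 3
  0 | 1 | 2 | 2 | 3 | 3 | 4 | 4 | 4
  1 | 2 | 3 | 3 | 4 | 4 | 5 | 5 | 5
  1 | 2 | 3 | 4 | 5 | 5 | 6 | 6 | 6
  1 | 2 | 3 | 4 | 5 | 5 | 6 | 6 | 7
  1 | 2 | 3 | 4 | 5 | 5 | 6 | 7 | 8
  1 | 2 | 3 | 4 | 5 | 6 | 7 | 8 | 9

so w = (3, 7, 5, 2, 1, 4, 9, 8, 6).

D(w) has 14 cells with 6 SE-corners; essential set:

[(2, 6, 1), (3, 2, 0), (3, 4, 1), (4, 1, 0), (7, 8, 6), (8, 6, 5)]


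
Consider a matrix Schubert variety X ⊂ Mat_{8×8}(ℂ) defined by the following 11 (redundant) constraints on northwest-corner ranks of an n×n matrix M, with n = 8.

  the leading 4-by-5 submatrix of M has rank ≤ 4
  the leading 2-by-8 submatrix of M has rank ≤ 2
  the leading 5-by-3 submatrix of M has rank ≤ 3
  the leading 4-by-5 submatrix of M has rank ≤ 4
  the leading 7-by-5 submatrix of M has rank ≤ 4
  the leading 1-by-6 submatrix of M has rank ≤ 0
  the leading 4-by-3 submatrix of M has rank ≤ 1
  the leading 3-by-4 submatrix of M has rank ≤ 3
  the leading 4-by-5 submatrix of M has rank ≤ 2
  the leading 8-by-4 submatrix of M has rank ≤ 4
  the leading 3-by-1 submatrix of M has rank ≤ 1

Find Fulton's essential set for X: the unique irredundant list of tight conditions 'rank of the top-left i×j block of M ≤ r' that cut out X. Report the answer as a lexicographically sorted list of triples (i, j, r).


Recovering R(i,j) via the rank-extension bound from the 11 conditions:

  R[1]: 0 0 0 0 0 0 1 1
  R[2]: 1 1 1 1 1 1 2 2
  R[3]: 1 1 1 2 2 2 3 3
  R[4]: 1 1 1 2 2 3 4 4
  R[5]: 1 2 2 3 3 4 5 5
  R[6]: 1 2 3 4 4 5 6 6
  R[7]: 1 2 3 4 4 5 6 7
  R[8]: 1 2 3 4 5 6 7 8

reading off 1-entries of Δ²R: w = (7, 1, 4, 6, 2, 3, 8, 5).

Fulton essential set (4 of the 12 Rothe cells):

[(1, 6, 0), (4, 3, 1), (4, 5, 2), (7, 5, 4)]


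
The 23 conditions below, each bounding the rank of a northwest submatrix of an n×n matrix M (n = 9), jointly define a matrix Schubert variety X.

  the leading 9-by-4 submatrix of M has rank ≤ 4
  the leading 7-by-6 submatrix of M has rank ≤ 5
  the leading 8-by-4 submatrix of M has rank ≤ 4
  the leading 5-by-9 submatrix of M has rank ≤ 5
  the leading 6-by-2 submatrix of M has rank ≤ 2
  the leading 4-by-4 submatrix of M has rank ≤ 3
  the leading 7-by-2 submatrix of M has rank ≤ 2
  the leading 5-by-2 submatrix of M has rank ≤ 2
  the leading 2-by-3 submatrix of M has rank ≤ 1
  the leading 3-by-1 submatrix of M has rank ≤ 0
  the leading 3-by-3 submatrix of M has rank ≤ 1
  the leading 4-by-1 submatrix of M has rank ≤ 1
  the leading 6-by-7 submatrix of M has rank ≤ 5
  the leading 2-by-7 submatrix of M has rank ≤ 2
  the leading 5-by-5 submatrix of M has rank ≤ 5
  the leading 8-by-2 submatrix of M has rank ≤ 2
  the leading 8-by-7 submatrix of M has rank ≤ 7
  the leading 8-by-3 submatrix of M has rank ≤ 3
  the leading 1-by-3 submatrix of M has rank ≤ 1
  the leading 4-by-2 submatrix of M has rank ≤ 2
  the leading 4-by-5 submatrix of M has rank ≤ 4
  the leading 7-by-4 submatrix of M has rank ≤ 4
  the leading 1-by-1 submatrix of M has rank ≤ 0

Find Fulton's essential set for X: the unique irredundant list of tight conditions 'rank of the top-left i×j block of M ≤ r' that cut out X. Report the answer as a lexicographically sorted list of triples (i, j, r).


Computing R[i][j] = min implied NW-rank bound (n=9, 23 conditions):

  R[1]: 0  1  1  1  1  1  1  1  1
  R[2]: 0  1  1  2  2  2  2  2  2
  R[3]: 0  1  1  2  3  3  3  3  3
  R[4]: 1  2  2  3  4  4  4  4  4
  R[5]: 1  2  3  4  5  5  5  5  5
  R[6]: 1  2  3  4  5  5  5  6  6
  R[7]: 1  2  3  4  5  5  6  7  7
  R[8]: 1  2  3  4  5  6  7  8  8
  R[9]: 1  2  3  4  5  6  7  8  9

the unique w with this rank table is (2, 4, 5, 1, 3, 8, 7, 6, 9).

Rothe diagram D(w) (8 cells), 4 SE-corners (essential conditions):

[(3, 1, 0), (3, 3, 1), (6, 7, 5), (7, 6, 5)]


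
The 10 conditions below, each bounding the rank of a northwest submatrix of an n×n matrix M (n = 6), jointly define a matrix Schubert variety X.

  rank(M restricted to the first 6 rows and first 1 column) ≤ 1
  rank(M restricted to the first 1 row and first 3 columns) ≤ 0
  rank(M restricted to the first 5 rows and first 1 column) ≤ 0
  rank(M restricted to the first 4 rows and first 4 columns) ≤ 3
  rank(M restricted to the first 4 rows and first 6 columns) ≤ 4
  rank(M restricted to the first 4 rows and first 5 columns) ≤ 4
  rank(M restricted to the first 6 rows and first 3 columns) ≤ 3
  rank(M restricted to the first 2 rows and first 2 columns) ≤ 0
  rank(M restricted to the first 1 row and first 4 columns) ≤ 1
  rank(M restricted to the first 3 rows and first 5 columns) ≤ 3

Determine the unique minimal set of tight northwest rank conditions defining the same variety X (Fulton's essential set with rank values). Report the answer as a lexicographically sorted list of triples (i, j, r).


Propagating the 10 rank bounds to every northwest block:

  R[1]: 0  0  0  1  1  1
  R[2]: 0  0  1  2  2  2
  R[3]: 0  1  2  3  3  3
  R[4]: 0  1  2  3  4  4
  R[5]: 0  1  2  3  4  5
  R[6]: 1  2  3  4  5  6

reading off 1-entries of Δ²R: w = (4, 3, 2, 5, 6, 1).

ℓ(w)=8; the 3 essential cells (i,j,r):

[(1, 3, 0), (2, 2, 0), (5, 1, 0)]


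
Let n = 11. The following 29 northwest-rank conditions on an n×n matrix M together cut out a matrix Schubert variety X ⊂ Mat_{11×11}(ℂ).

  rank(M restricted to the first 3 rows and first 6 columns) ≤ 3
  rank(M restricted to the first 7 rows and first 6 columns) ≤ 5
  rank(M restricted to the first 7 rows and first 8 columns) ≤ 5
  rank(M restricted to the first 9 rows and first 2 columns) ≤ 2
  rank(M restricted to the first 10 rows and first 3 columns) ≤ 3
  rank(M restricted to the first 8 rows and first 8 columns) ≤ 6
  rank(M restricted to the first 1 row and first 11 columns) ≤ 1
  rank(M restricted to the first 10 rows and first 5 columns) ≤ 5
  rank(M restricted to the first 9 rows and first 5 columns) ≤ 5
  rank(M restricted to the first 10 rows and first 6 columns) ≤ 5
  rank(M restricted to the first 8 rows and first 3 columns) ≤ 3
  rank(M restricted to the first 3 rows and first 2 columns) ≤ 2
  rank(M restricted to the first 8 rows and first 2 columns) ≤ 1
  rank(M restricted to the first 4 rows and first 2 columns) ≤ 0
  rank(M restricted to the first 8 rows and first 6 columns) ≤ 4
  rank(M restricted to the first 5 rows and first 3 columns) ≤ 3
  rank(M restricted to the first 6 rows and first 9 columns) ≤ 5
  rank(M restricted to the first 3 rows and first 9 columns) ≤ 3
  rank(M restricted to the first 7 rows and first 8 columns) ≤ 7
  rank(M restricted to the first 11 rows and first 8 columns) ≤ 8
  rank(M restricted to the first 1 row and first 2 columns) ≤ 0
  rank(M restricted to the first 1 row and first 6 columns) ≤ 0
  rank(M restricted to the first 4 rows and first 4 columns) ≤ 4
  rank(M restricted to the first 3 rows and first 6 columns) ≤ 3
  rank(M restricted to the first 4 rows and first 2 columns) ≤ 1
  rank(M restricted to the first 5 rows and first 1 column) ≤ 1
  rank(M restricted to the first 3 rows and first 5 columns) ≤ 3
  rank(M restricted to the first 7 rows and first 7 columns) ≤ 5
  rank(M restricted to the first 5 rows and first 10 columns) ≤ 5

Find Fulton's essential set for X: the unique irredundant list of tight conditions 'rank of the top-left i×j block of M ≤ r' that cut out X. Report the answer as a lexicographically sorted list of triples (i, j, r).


Computing R[i][j] = min implied NW-rank bound (n=11, 29 conditions):

  R[1]: 0 0 0 0 0 0 1 1 1 1 1
  R[2]: 0 0 1 1 1 1 2 2 2 2 2
  R[3]: 0 0 1 2 2 2 3 3 3 3 3
  R[4]: 0 0 1 2 3 3 4 4 4 4 4
  R[5]: 1 1 2 3 4 4 5 5 5 5 5
  R[6]: 1 1 2 3 4 4 5 5 5 6 6
  R[7]: 1 1 2 3 4 4 5 5 6 7 7
  R[8]: 1 1 2 3 4 4 5 6 7 8 8
  R[9]: 1 2 3 4 5 5 6 7 8 9 9
  R[10]: 1 2 3 4 5 5 6 7 8 9 10
  R[11]: 1 2 3 4 5 6 7 8 9 10 11

giving w = (7, 3, 4, 5, 1, 10, 9, 8, 2, 11, 6) via Δ²R.

Rothe diagram D(w) (22 cells), 7 SE-corners (essential conditions):

[(1, 6, 0), (4, 2, 0), (6, 9, 5), (7, 8, 5), (8, 2, 1), (8, 6, 4), (10, 6, 5)]


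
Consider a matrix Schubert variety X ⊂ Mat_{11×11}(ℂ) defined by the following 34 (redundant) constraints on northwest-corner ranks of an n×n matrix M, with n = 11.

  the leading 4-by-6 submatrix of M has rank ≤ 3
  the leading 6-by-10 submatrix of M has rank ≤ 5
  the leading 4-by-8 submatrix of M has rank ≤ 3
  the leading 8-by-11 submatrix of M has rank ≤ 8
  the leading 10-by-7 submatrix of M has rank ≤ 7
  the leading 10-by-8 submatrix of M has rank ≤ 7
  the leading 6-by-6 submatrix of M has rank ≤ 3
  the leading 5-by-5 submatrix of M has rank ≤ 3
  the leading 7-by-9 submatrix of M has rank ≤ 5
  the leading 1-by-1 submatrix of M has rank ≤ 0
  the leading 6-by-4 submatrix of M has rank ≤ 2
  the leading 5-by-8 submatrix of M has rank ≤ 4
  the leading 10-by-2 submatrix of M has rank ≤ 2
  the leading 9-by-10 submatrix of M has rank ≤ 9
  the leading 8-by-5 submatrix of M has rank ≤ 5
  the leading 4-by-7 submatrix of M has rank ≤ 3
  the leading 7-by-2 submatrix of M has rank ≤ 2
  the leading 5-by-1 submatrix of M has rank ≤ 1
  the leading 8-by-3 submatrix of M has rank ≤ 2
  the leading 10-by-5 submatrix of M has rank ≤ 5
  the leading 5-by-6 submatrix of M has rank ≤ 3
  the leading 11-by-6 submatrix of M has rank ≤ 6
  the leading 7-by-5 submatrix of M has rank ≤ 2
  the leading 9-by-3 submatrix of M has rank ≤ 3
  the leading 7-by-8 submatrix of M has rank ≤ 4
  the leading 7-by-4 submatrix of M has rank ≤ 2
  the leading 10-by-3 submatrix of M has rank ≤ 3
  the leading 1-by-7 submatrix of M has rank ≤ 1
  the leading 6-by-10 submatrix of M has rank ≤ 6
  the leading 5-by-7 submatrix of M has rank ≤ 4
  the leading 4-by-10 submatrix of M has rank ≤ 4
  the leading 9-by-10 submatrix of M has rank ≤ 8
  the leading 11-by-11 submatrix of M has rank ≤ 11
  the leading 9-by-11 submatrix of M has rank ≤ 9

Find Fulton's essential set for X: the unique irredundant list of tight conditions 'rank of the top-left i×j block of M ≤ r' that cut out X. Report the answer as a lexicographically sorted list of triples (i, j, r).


The tightest implied rank at each (i,j), from the 34 conditions:

  R[1]: 0 1 1 1 1 1 1 1 1 1 1
  R[2]: 1 2 2 2 2 2 2 2 2 2 2
  R[3]: 1 2 2 2 2 3 3 3 3 3 3
  R[4]: 1 2 2 2 2 3 3 3 4 4 4
  R[5]: 1 2 2 2 2 3 4 4 5 5 5
  R[6]: 1 2 2 2 2 3 4 4 5 5 6
  R[7]: 1 2 2 2 2 3 4 4 5 6 7
  R[8]: 1 2 2 3 3 4 5 5 6 7 8
  R[9]: 1 2 3 4 4 5 6 6 7 8 9
  R[10]: 1 2 3 4 5 6 7 7 8 9 10
  R[11]: 1 2 3 4 5 6 7 8 9 10 11

second differences of R give the permutation w = (2, 1, 6, 9, 7, 11, 10, 4, 3, 5, 8).

|D(w)|=22, |Ess(w)|=6:

[(1, 1, 0), (4, 8, 3), (6, 10, 5), (7, 5, 2), (7, 8, 4), (8, 3, 2)]


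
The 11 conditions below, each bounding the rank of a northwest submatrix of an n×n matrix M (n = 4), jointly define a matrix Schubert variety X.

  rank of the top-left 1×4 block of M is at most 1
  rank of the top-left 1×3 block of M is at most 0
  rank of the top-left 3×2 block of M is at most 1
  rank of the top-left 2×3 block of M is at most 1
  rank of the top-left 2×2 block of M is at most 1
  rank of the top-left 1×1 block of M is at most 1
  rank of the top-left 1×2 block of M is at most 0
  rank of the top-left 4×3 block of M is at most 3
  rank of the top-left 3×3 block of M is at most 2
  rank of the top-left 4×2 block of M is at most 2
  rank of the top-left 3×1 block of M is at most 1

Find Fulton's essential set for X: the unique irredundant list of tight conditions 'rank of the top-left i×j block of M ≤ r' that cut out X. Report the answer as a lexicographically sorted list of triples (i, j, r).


Rank table r_w(4×4) implied by the 11 constraints:

  i=1: 0, 0, 0, 1
  i=2: 1, 1, 1, 2
  i=3: 1, 1, 2, 3
  i=4: 1, 2, 3, 4

so w = (4, 1, 3, 2).

D(w) has 4 cells with 2 SE-corners; essential set:

[(1, 3, 0), (3, 2, 1)]


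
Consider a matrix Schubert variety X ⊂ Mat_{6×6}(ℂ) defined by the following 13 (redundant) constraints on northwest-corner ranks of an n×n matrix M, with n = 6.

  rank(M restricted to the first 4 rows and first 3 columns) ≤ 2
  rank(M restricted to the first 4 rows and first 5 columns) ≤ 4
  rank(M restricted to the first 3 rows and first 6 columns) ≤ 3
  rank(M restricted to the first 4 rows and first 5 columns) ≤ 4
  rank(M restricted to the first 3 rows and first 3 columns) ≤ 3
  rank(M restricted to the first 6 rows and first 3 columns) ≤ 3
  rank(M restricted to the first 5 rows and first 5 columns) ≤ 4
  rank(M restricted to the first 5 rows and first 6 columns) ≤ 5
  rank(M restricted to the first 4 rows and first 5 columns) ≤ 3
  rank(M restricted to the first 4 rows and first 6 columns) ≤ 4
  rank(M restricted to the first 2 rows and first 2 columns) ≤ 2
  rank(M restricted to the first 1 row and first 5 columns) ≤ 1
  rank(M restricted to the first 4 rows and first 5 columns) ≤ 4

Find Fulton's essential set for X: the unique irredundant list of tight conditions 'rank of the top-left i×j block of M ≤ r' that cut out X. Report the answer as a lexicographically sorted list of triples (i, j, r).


Propagating the 13 rank bounds to every northwest block:

  row 1: 1 1 1 1 1 1
  row 2: 1 2 2 2 2 2
  row 3: 1 2 2 3 3 3
  row 4: 1 2 2 3 3 4
  row 5: 1 2 3 4 4 5
  row 6: 1 2 3 4 5 6

hence w(1..6) = (1, 2, 4, 6, 3, 5).

|D(w)|=3, |Ess(w)|=2:

[(4, 3, 2), (4, 5, 3)]


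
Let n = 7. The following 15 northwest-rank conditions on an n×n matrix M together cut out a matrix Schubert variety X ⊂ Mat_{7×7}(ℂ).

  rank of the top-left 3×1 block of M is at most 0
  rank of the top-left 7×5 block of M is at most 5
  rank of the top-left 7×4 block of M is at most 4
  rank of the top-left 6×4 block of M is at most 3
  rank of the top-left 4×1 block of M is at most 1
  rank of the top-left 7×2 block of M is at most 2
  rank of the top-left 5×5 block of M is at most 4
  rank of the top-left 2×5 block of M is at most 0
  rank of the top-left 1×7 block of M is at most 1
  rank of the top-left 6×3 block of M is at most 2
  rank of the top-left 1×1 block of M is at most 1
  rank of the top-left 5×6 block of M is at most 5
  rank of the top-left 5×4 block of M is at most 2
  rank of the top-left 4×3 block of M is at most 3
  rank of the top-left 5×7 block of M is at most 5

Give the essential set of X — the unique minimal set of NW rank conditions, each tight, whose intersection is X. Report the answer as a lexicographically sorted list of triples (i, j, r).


Propagating the 15 rank bounds to every northwest block:

  0  0  0  0  0  1  1
  0  0  0  0  0  1  2
  0  1  1  1  1  2  3
  1  2  2  2  2  3  4
  1  2  2  2  3  4  5
  1  2  2  3  4  5  6
  1  2  3  4  5  6  7

reading off 1-entries of Δ²R: w = (6, 7, 2, 1, 5, 4, 3).

Fulton essential set (4 of the 14 Rothe cells):

[(2, 5, 0), (3, 1, 0), (5, 4, 2), (6, 3, 2)]


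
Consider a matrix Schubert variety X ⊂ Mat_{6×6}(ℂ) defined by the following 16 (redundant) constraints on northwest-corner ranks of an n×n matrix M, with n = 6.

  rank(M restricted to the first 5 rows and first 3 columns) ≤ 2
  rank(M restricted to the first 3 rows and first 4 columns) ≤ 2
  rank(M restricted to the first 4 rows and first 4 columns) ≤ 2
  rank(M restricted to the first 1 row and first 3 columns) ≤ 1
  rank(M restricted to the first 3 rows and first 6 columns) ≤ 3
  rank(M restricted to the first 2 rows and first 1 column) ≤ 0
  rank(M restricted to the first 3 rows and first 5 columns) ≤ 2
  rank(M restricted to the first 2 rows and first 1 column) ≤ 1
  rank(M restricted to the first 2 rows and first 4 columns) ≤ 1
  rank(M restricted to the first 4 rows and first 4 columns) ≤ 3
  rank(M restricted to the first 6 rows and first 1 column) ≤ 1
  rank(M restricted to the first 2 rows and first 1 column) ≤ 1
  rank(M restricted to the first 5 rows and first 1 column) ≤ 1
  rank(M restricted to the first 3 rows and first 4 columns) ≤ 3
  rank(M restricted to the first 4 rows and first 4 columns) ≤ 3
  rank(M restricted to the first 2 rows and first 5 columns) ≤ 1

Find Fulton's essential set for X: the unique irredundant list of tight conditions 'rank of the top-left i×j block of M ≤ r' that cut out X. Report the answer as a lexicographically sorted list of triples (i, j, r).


Rank table r_w(6×6) implied by the 16 constraints:

  row 1: 0, 1, 1, 1, 1, 1
  row 2: 0, 1, 1, 1, 1, 2
  row 3: 1, 2, 2, 2, 2, 3
  row 4: 1, 2, 2, 2, 3, 4
  row 5: 1, 2, 2, 3, 4, 5
  row 6: 1, 2, 3, 4, 5, 6

so w = (2, 6, 1, 5, 4, 3).

Rothe diagram D(w) (8 cells), 4 SE-corners (essential conditions):

[(2, 1, 0), (2, 5, 1), (4, 4, 2), (5, 3, 2)]


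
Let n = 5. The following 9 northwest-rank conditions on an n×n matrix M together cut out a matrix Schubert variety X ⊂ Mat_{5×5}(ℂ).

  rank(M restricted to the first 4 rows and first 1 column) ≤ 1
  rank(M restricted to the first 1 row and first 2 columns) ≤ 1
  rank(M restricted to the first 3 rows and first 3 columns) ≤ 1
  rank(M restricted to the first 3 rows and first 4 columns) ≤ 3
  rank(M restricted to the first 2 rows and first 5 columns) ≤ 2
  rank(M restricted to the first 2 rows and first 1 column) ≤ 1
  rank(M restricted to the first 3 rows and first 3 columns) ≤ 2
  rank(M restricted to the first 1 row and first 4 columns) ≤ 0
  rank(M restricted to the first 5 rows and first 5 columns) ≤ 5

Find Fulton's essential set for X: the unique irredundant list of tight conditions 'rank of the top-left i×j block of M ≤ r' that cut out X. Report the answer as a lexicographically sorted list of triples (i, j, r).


The tightest implied rank at each (i,j), from the 9 conditions:

  i=1: 0 | 0 | 0 | 0 | 1
  i=2: 1 | 1 | 1 | 1 | 2
  i=3: 1 | 1 | 1 | 2 | 3
  i=4: 1 | 2 | 2 | 3 | 4
  i=5: 1 | 2 | 3 | 4 | 5

second differences of R give the permutation w = (5, 1, 4, 2, 3).

D(w) has 6 cells with 2 SE-corners; essential set:

[(1, 4, 0), (3, 3, 1)]


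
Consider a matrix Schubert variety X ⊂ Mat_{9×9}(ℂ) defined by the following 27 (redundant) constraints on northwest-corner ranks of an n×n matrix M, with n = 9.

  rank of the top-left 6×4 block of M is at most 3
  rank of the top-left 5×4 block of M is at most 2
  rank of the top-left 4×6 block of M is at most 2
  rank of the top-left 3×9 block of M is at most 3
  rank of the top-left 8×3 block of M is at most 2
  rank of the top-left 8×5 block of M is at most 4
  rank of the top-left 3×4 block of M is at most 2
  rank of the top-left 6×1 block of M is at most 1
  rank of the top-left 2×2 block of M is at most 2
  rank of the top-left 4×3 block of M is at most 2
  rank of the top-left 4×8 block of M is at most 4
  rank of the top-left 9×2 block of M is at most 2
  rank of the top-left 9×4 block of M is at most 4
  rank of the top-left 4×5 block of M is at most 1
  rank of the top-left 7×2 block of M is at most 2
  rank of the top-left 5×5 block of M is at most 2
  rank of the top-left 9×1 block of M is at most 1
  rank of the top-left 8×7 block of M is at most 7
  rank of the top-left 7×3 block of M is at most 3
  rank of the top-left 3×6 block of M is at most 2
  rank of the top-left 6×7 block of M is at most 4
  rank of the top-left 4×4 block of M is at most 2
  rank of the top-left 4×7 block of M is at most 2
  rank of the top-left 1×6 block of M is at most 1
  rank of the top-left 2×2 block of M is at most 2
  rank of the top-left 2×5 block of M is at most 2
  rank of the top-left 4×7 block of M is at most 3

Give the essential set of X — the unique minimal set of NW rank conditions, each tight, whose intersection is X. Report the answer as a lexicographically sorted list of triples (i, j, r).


Recovering R(i,j) via the rank-extension bound from the 27 conditions:

  1, 1, 1, 1, 1, 1, 1, 1, 1
  1, 1, 1, 1, 1, 2, 2, 2, 2
  1, 1, 1, 1, 1, 2, 2, 3, 3
  1, 1, 1, 1, 1, 2, 2, 3, 4
  1, 2, 2, 2, 2, 3, 3, 4, 5
  1, 2, 2, 3, 3, 4, 4, 5, 6
  1, 2, 2, 3, 4, 5, 5, 6, 7
  1, 2, 2, 3, 4, 5, 6, 7, 8
  1, 2, 3, 4, 5, 6, 7, 8, 9

so w = (1, 6, 8, 9, 2, 4, 5, 7, 3).

3 SE-corners of the 17-cell Rothe diagram give Ess(w):

[(4, 5, 1), (4, 7, 2), (8, 3, 2)]


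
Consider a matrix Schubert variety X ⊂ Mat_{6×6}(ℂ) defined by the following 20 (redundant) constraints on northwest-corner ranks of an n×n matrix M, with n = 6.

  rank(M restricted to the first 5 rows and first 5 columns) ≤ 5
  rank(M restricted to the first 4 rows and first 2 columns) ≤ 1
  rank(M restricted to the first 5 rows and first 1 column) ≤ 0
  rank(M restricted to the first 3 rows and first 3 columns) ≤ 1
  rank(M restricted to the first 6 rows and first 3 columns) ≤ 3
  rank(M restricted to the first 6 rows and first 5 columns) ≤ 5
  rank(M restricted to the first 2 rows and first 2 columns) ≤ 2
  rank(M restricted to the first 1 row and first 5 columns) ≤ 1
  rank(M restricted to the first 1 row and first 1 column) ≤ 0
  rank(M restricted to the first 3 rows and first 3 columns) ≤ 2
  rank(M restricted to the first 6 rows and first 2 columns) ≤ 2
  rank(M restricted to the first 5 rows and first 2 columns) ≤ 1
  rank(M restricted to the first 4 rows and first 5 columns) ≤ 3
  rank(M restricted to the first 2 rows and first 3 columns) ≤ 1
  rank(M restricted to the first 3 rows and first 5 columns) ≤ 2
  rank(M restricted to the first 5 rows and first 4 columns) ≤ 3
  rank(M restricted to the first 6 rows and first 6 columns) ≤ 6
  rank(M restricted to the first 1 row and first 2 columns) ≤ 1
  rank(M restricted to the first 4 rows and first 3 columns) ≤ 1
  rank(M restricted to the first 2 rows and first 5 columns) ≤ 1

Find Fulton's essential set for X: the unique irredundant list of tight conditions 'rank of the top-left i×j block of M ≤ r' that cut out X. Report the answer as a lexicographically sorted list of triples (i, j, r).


Rank table r_w(6×6) implied by the 20 constraints:

  0 1 1 1 1 1
  0 1 1 1 1 2
  0 1 1 2 2 3
  0 1 1 2 3 4
  0 1 2 3 4 5
  1 2 3 4 5 6

reading off 1-entries of Δ²R: w = (2, 6, 4, 5, 3, 1).

|D(w)|=10, |Ess(w)|=3:

[(2, 5, 1), (4, 3, 1), (5, 1, 0)]


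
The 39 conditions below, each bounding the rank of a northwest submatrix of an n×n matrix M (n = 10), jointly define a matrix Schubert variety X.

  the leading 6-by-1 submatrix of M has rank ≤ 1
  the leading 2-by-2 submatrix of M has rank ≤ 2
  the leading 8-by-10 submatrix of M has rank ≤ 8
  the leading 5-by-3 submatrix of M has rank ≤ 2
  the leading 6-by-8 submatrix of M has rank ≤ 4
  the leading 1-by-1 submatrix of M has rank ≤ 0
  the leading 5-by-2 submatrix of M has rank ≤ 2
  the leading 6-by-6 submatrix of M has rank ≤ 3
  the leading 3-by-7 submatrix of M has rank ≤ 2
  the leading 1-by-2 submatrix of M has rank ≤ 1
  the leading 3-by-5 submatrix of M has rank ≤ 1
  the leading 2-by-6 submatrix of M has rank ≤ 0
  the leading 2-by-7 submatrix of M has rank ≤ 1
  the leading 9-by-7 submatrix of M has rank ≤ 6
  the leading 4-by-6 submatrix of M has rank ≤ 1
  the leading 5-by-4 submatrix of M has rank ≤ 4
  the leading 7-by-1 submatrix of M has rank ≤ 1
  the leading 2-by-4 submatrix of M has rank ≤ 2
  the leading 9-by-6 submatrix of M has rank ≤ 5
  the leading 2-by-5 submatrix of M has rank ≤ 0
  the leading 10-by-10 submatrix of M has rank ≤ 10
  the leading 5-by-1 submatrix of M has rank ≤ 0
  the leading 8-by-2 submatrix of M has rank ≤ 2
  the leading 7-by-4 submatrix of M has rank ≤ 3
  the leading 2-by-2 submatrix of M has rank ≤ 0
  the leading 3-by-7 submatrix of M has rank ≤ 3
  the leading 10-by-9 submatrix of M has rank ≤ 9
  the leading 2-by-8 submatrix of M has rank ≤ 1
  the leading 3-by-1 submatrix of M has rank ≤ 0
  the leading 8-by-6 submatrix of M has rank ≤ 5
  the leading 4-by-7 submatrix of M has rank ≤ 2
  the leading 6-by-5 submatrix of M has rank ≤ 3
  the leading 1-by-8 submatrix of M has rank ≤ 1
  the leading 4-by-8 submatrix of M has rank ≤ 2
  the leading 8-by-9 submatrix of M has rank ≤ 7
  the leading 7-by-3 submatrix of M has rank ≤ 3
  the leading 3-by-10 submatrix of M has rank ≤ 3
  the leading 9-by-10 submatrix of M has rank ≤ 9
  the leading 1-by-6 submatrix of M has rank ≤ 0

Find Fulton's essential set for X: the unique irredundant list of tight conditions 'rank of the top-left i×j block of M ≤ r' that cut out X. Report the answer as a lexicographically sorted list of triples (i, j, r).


Propagating the 39 rank bounds to every northwest block:

  R[1]: 0 0 0 0 0 0 1 1 1 1
  R[2]: 0 0 0 0 0 0 1 1 2 2
  R[3]: 0 1 1 1 1 1 2 2 3 3
  R[4]: 0 1 1 1 1 1 2 2 3 4
  R[5]: 0 1 2 2 2 2 3 3 4 5
  R[6]: 1 2 3 3 3 3 4 4 5 6
  R[7]: 1 2 3 3 4 4 5 5 6 7
  R[8]: 1 2 3 4 5 5 6 6 7 8
  R[9]: 1 2 3 4 5 5 6 7 8 9
  R[10]: 1 2 3 4 5 6 7 8 9 10

the unique w with this rank table is (7, 9, 2, 10, 3, 1, 5, 4, 8, 6).

7 SE-corners of the 23-cell Rothe diagram give Ess(w):

[(2, 6, 0), (2, 8, 1), (4, 6, 1), (4, 8, 2), (5, 1, 0), (7, 4, 3), (9, 6, 5)]


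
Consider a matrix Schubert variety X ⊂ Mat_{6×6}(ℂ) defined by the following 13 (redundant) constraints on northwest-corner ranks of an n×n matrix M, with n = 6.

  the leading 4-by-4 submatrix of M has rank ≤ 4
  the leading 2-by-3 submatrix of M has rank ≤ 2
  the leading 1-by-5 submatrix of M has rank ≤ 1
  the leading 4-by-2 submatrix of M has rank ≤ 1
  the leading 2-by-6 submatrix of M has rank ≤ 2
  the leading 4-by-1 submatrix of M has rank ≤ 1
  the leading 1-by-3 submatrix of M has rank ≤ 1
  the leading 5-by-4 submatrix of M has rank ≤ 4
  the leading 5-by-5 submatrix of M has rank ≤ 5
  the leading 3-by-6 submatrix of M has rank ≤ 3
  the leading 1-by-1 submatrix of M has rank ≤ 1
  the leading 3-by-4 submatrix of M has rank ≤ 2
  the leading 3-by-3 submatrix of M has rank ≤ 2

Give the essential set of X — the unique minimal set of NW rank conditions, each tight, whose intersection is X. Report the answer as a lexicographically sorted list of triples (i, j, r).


Computing R[i][j] = min implied NW-rank bound (n=6, 13 conditions):

  row 1: 1, 1, 1, 1, 1, 1
  row 2: 1, 1, 2, 2, 2, 2
  row 3: 1, 1, 2, 2, 3, 3
  row 4: 1, 1, 2, 3, 4, 4
  row 5: 1, 2, 3, 4, 5, 5
  row 6: 1, 2, 3, 4, 5, 6

hence w(1..6) = (1, 3, 5, 4, 2, 6).

2 SE-corners of the 4-cell Rothe diagram give Ess(w):

[(3, 4, 2), (4, 2, 1)]


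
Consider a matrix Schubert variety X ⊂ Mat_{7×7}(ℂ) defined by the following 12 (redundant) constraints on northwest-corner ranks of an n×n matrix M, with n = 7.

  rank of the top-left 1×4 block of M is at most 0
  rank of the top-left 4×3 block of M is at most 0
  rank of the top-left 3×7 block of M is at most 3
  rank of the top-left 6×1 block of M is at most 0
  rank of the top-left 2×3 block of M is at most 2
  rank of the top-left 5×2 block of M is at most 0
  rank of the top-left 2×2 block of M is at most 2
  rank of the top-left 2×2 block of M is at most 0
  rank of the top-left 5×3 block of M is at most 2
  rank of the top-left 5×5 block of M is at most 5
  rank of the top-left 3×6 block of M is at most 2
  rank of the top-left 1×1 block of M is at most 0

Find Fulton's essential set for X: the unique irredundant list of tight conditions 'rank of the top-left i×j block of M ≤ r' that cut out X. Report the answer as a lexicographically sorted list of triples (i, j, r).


Recovering R(i,j) via the rank-extension bound from the 12 conditions:

  row 1: 0 0 0 0 1 1 1
  row 2: 0 0 0 1 2 2 2
  row 3: 0 0 0 1 2 2 3
  row 4: 0 0 0 1 2 3 4
  row 5: 0 0 1 2 3 4 5
  row 6: 0 1 2 3 4 5 6
  row 7: 1 2 3 4 5 6 7

reading off 1-entries of Δ²R: w = (5, 4, 7, 6, 3, 2, 1).

ℓ(w)=17; the 5 essential cells (i,j,r):

[(1, 4, 0), (3, 6, 2), (4, 3, 0), (5, 2, 0), (6, 1, 0)]
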